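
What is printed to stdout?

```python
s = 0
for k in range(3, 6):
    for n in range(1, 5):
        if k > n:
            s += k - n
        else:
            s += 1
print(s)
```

k=3,n=1: 3>1, s = 0+2 = 2
k=3,n=2: 3>2, s = 2+1 = 3
k=3,n=3: not 3>3, s = 3+1 = 4
k=3,n=4: not 3>4, s = 4+1 = 5
k=4,n=1: 4>1, s = 5+3 = 8
k=4,n=2: 4>2, s = 8+2 = 10
k=4,n=3: 4>3, s = 10+1 = 11
k=4,n=4: not 4>4, s = 11+1 = 12
k=5,n=1: 5>1, s = 12+4 = 16
k=5,n=2: 5>2, s = 16+3 = 19
k=5,n=3: 5>3, s = 19+2 = 21
k=5,n=4: 5>4, s = 21+1 = 22

22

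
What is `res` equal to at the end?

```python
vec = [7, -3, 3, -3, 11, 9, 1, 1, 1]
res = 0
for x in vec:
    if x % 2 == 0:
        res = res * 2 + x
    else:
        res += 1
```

x=7: not even, res = 0+1 = 1
x=-3: not even, res = 1+1 = 2
x=3: not even, res = 2+1 = 3
x=-3: not even, res = 3+1 = 4
x=11: not even, res = 4+1 = 5
x=9: not even, res = 5+1 = 6
x=1: not even, res = 6+1 = 7
x=1: not even, res = 7+1 = 8
x=1: not even, res = 8+1 = 9

9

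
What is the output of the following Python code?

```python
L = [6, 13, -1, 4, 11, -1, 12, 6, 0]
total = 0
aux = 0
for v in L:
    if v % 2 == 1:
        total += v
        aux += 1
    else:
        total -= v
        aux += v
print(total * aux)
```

v=6: not odd, total = 0-6 = -6; aux=6
v=13: odd, total = (-6)+13 = 7; aux=7
v=-1: odd, total = 7+(-1) = 6; aux=8
v=4: not odd, total = 6-4 = 2; aux=12
v=11: odd, total = 2+11 = 13; aux=13
v=-1: odd, total = 13+(-1) = 12; aux=14
v=12: not odd, total = 12-12 = 0; aux=26
v=6: not odd, total = 0-6 = -6; aux=32
v=0: not odd, total = (-6)-0 = -6; aux=32
total*aux = (-6)*32 = -192

-192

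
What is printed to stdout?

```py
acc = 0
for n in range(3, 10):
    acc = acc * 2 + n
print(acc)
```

n=3: acc = 0*2+3 = 3
n=4: acc = 3*2+4 = 10
n=5: acc = 10*2+5 = 25
n=6: acc = 25*2+6 = 56
n=7: acc = 56*2+7 = 119
n=8: acc = 119*2+8 = 246
n=9: acc = 246*2+9 = 501

501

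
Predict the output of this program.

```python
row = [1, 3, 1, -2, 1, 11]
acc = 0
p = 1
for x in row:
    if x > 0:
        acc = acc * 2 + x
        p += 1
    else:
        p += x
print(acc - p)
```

x=1: >0, acc = 0*2+1 = 1; p=2
x=3: >0, acc = 1*2+3 = 5; p=3
x=1: >0, acc = 5*2+1 = 11; p=4
x=-2: not >0; p=2
x=1: >0, acc = 11*2+1 = 23; p=3
x=11: >0, acc = 23*2+11 = 57; p=4
acc-p = 57-4 = 53

53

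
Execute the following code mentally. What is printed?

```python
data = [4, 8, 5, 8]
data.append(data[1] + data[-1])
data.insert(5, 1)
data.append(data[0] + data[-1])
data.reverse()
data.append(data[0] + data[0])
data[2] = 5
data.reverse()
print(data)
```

append data[1]+data[-1] = 8+8 = 16 → [4, 8, 5, 8, 16]
insert 1 at 5 → [4, 8, 5, 8, 16, 1]
append data[0]+data[-1] = 4+1 = 5 → [4, 8, 5, 8, 16, 1, 5]
reverse → [5, 1, 16, 8, 5, 8, 4]
append data[0]+data[0] = 5+5 = 10 → [5, 1, 16, 8, 5, 8, 4, 10]
data[2] = 5 → [5, 1, 5, 8, 5, 8, 4, 10]
reverse → [10, 4, 8, 5, 8, 5, 1, 5]

[10, 4, 8, 5, 8, 5, 1, 5]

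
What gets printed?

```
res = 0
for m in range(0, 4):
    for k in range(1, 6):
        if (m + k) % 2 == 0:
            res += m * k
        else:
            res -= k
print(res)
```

m=0,k=1: odd sum, res = 0-1 = -1
m=0,k=2: even sum, res = (-1)+0 = -1
m=0,k=3: odd sum, res = (-1)-3 = -4
m=0,k=4: even sum, res = (-4)+0 = -4
m=0,k=5: odd sum, res = (-4)-5 = -9
m=1,k=1: even sum, res = (-9)+1 = -8
m=1,k=2: odd sum, res = (-8)-2 = -10
m=1,k=3: even sum, res = (-10)+3 = -7
m=1,k=4: odd sum, res = (-7)-4 = -11
m=1,k=5: even sum, res = (-11)+5 = -6
m=2,k=1: odd sum, res = (-6)-1 = -7
m=2,k=2: even sum, res = (-7)+4 = -3
m=2,k=3: odd sum, res = (-3)-3 = -6
m=2,k=4: even sum, res = (-6)+8 = 2
m=2,k=5: odd sum, res = 2-5 = -3
m=3,k=1: even sum, res = (-3)+3 = 0
m=3,k=2: odd sum, res = 0-2 = -2
m=3,k=3: even sum, res = (-2)+9 = 7
m=3,k=4: odd sum, res = 7-4 = 3
m=3,k=5: even sum, res = 3+15 = 18

18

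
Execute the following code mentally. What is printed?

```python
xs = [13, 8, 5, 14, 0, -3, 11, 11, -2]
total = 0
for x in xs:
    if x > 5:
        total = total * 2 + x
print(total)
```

x=13: >5, total = 0*2+13 = 13
x=8: >5, total = 13*2+8 = 34
x=5: not >5
x=14: >5, total = 34*2+14 = 82
x=0: not >5
x=-3: not >5
x=11: >5, total = 82*2+11 = 175
x=11: >5, total = 175*2+11 = 361
x=-2: not >5

361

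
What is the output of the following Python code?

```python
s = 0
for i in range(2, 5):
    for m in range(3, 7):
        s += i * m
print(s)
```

162

i=2,m=3: s = 0+6 = 6
i=2,m=4: s = 6+8 = 14
i=2,m=5: s = 14+10 = 24
i=2,m=6: s = 24+12 = 36
i=3,m=3: s = 36+9 = 45
i=3,m=4: s = 45+12 = 57
i=3,m=5: s = 57+15 = 72
i=3,m=6: s = 72+18 = 90
i=4,m=3: s = 90+12 = 102
i=4,m=4: s = 102+16 = 118
i=4,m=5: s = 118+20 = 138
i=4,m=6: s = 138+24 = 162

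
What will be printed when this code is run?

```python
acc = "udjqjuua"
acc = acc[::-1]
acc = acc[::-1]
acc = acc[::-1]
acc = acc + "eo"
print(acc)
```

auujqjdueo

reverse → 'auujqjdu'
reverse → 'udjqjuua'
reverse → 'auujqjdu'
+ 'eo' → 'auujqjdueo'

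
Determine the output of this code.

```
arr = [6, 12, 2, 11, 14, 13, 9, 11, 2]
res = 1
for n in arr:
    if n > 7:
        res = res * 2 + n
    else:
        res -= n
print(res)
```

367

n=6: not >7, res = 1-6 = -5
n=12: >7, res = (-5)*2+12 = 2
n=2: not >7, res = 2-2 = 0
n=11: >7, res = 0*2+11 = 11
n=14: >7, res = 11*2+14 = 36
n=13: >7, res = 36*2+13 = 85
n=9: >7, res = 85*2+9 = 179
n=11: >7, res = 179*2+11 = 369
n=2: not >7, res = 369-2 = 367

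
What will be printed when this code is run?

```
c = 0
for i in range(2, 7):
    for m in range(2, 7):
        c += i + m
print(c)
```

i=2,m=2: c = 0+4 = 4
i=2,m=3: c = 4+5 = 9
i=2,m=4: c = 9+6 = 15
i=2,m=5: c = 15+7 = 22
i=2,m=6: c = 22+8 = 30
i=3,m=2: c = 30+5 = 35
i=3,m=3: c = 35+6 = 41
i=3,m=4: c = 41+7 = 48
i=3,m=5: c = 48+8 = 56
i=3,m=6: c = 56+9 = 65
i=4,m=2: c = 65+6 = 71
i=4,m=3: c = 71+7 = 78
i=4,m=4: c = 78+8 = 86
i=4,m=5: c = 86+9 = 95
i=4,m=6: c = 95+10 = 105
i=5,m=2: c = 105+7 = 112
i=5,m=3: c = 112+8 = 120
i=5,m=4: c = 120+9 = 129
i=5,m=5: c = 129+10 = 139
i=5,m=6: c = 139+11 = 150
i=6,m=2: c = 150+8 = 158
i=6,m=3: c = 158+9 = 167
i=6,m=4: c = 167+10 = 177
i=6,m=5: c = 177+11 = 188
i=6,m=6: c = 188+12 = 200

200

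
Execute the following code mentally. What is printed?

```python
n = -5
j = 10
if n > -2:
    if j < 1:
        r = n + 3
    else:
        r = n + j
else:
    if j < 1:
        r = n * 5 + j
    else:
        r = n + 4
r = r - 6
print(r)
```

n=-5, j=10
n > -2 is False; j < 1 is False
→ r = n + 4 = -1
r = (-1)-6 = -7

-7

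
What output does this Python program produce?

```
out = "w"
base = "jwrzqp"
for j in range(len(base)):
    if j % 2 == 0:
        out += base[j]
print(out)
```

j=0: add 'j' → 'wj'
j=1: skip
j=2: add 'r' → 'wjr'
j=3: skip
j=4: add 'q' → 'wjrq'
j=5: skip

wjrq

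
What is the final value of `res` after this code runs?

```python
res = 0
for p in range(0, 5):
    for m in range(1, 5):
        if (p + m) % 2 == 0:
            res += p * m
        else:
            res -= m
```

28

p=0,m=1: odd sum, res = 0-1 = -1
p=0,m=2: even sum, res = (-1)+0 = -1
p=0,m=3: odd sum, res = (-1)-3 = -4
p=0,m=4: even sum, res = (-4)+0 = -4
p=1,m=1: even sum, res = (-4)+1 = -3
p=1,m=2: odd sum, res = (-3)-2 = -5
p=1,m=3: even sum, res = (-5)+3 = -2
p=1,m=4: odd sum, res = (-2)-4 = -6
p=2,m=1: odd sum, res = (-6)-1 = -7
p=2,m=2: even sum, res = (-7)+4 = -3
p=2,m=3: odd sum, res = (-3)-3 = -6
p=2,m=4: even sum, res = (-6)+8 = 2
p=3,m=1: even sum, res = 2+3 = 5
p=3,m=2: odd sum, res = 5-2 = 3
p=3,m=3: even sum, res = 3+9 = 12
p=3,m=4: odd sum, res = 12-4 = 8
p=4,m=1: odd sum, res = 8-1 = 7
p=4,m=2: even sum, res = 7+8 = 15
p=4,m=3: odd sum, res = 15-3 = 12
p=4,m=4: even sum, res = 12+16 = 28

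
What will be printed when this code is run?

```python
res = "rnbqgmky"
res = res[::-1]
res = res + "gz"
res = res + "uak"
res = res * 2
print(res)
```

ykmgqbnrgzuakykmgqbnrgzuak

reverse → 'ykmgqbnr'
+ 'gz' → 'ykmgqbnrgz'
+ 'uak' → 'ykmgqbnrgzuak'
repeat ×2 → 'ykmgqbnrgzuakykmgqbnrgzuak'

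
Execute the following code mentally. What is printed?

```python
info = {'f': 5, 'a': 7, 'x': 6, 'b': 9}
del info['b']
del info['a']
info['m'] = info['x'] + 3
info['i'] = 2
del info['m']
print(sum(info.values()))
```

13

del 'b' → {'f': 5, 'a': 7, 'x': 6}
del 'a' → {'f': 5, 'x': 6}
info['m'] = info['x']+3 = 9 → {'f': 5, 'x': 6, 'm': 9}
info['i'] = 2 → {'f': 5, 'x': 6, 'm': 9, 'i': 2}
del 'm' → {'f': 5, 'x': 6, 'i': 2}
sum of values = 13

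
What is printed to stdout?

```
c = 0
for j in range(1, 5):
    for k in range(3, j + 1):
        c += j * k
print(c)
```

37

j=3,k=3: c = 0+9 = 9
j=4,k=3: c = 9+12 = 21
j=4,k=4: c = 21+16 = 37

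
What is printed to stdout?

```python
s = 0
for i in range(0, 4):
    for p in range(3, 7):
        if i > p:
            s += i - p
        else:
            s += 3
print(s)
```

48

i=0,p=3: not 0>3, s = 0+3 = 3
i=0,p=4: not 0>4, s = 3+3 = 6
i=0,p=5: not 0>5, s = 6+3 = 9
i=0,p=6: not 0>6, s = 9+3 = 12
i=1,p=3: not 1>3, s = 12+3 = 15
i=1,p=4: not 1>4, s = 15+3 = 18
i=1,p=5: not 1>5, s = 18+3 = 21
i=1,p=6: not 1>6, s = 21+3 = 24
i=2,p=3: not 2>3, s = 24+3 = 27
i=2,p=4: not 2>4, s = 27+3 = 30
i=2,p=5: not 2>5, s = 30+3 = 33
i=2,p=6: not 2>6, s = 33+3 = 36
i=3,p=3: not 3>3, s = 36+3 = 39
i=3,p=4: not 3>4, s = 39+3 = 42
i=3,p=5: not 3>5, s = 42+3 = 45
i=3,p=6: not 3>6, s = 45+3 = 48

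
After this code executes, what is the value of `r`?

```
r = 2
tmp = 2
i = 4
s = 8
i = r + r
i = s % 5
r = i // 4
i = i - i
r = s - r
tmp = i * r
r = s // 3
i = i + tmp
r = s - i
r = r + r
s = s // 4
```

16

i = 2+2 = 4
i = 8%5 = 3
r = 3//4 = 0
i = 3-3 = 0
r = 8-0 = 8
tmp = 0*8 = 0
r = 8//3 = 2
i = 0+0 = 0
r = 8-0 = 8
r = 8+8 = 16
s = 8//4 = 2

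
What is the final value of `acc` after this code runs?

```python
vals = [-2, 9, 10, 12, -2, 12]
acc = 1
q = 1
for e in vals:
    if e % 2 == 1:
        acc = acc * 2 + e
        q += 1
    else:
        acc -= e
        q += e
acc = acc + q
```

15

e=-2: not odd, acc = 1-(-2) = 3; q=-1
e=9: odd, acc = 3*2+9 = 15; q=0
e=10: not odd, acc = 15-10 = 5; q=10
e=12: not odd, acc = 5-12 = -7; q=22
e=-2: not odd, acc = (-7)-(-2) = -5; q=20
e=12: not odd, acc = (-5)-12 = -17; q=32
acc+q = (-17)+32 = 15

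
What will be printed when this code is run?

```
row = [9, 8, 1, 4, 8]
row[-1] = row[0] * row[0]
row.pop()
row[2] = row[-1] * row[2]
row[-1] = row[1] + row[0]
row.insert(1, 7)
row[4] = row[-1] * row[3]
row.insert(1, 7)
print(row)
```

row[-1] = row[0]*row[0] = 9*9 = 81 → [9, 8, 1, 4, 81]
pop() removes 81 → [9, 8, 1, 4]
row[2] = row[-1]*row[2] = 4*1 = 4 → [9, 8, 4, 4]
row[-1] = row[1]+row[0] = 8+9 = 17 → [9, 8, 4, 17]
insert 7 at 1 → [9, 7, 8, 4, 17]
row[4] = row[-1]*row[3] = 17*4 = 68 → [9, 7, 8, 4, 68]
insert 7 at 1 → [9, 7, 7, 8, 4, 68]

[9, 7, 7, 8, 4, 68]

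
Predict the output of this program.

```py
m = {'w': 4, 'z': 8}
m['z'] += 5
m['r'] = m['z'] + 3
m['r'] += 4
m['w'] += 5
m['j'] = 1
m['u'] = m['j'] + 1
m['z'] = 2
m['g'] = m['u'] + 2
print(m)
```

m['z'] = 8+5 = 13 → {'w': 4, 'z': 13}
m['r'] = m['z']+3 = 16 → {'w': 4, 'z': 13, 'r': 16}
m['r'] = 16+4 = 20 → {'w': 4, 'z': 13, 'r': 20}
m['w'] = 4+5 = 9 → {'w': 9, 'z': 13, 'r': 20}
m['j'] = 1 → {'w': 9, 'z': 13, 'r': 20, 'j': 1}
m['u'] = m['j']+1 = 2 → {'w': 9, 'z': 13, 'r': 20, 'j': 1, 'u': 2}
m['z'] = 2 → {'w': 9, 'z': 2, 'r': 20, 'j': 1, 'u': 2}
m['g'] = m['u']+2 = 4 → {'w': 9, 'z': 2, 'r': 20, 'j': 1, 'u': 2, 'g': 4}

{'w': 9, 'z': 2, 'r': 20, 'j': 1, 'u': 2, 'g': 4}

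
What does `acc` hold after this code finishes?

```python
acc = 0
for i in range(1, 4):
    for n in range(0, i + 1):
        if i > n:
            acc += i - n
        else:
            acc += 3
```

i=1,n=0: 1>0, acc = 0+1 = 1
i=1,n=1: not 1>1, acc = 1+3 = 4
i=2,n=0: 2>0, acc = 4+2 = 6
i=2,n=1: 2>1, acc = 6+1 = 7
i=2,n=2: not 2>2, acc = 7+3 = 10
i=3,n=0: 3>0, acc = 10+3 = 13
i=3,n=1: 3>1, acc = 13+2 = 15
i=3,n=2: 3>2, acc = 15+1 = 16
i=3,n=3: not 3>3, acc = 16+3 = 19

19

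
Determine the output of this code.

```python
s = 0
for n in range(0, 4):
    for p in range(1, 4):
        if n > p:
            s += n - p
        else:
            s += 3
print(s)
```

31

n=0,p=1: not 0>1, s = 0+3 = 3
n=0,p=2: not 0>2, s = 3+3 = 6
n=0,p=3: not 0>3, s = 6+3 = 9
n=1,p=1: not 1>1, s = 9+3 = 12
n=1,p=2: not 1>2, s = 12+3 = 15
n=1,p=3: not 1>3, s = 15+3 = 18
n=2,p=1: 2>1, s = 18+1 = 19
n=2,p=2: not 2>2, s = 19+3 = 22
n=2,p=3: not 2>3, s = 22+3 = 25
n=3,p=1: 3>1, s = 25+2 = 27
n=3,p=2: 3>2, s = 27+1 = 28
n=3,p=3: not 3>3, s = 28+3 = 31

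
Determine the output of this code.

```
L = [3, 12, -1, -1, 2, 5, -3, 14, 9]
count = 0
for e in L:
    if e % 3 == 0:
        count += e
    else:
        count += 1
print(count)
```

e=3: %3==0, count = 0+3 = 3
e=12: %3==0, count = 3+12 = 15
e=-1: not %3==0, count = 15+1 = 16
e=-1: not %3==0, count = 16+1 = 17
e=2: not %3==0, count = 17+1 = 18
e=5: not %3==0, count = 18+1 = 19
e=-3: %3==0, count = 19+(-3) = 16
e=14: not %3==0, count = 16+1 = 17
e=9: %3==0, count = 17+9 = 26

26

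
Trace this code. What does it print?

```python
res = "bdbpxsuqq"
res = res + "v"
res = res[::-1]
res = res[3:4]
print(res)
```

+ 'v' → 'bdbpxsuqqv'
reverse → 'vqqusxpbdb'
slice [3:4] → 'u'

u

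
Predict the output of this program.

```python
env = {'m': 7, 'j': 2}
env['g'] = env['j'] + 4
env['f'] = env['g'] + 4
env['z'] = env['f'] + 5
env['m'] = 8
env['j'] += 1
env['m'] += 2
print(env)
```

{'m': 10, 'j': 3, 'g': 6, 'f': 10, 'z': 15}

env['g'] = env['j']+4 = 6 → {'m': 7, 'j': 2, 'g': 6}
env['f'] = env['g']+4 = 10 → {'m': 7, 'j': 2, 'g': 6, 'f': 10}
env['z'] = env['f']+5 = 15 → {'m': 7, 'j': 2, 'g': 6, 'f': 10, 'z': 15}
env['m'] = 8 → {'m': 8, 'j': 2, 'g': 6, 'f': 10, 'z': 15}
env['j'] = 2+1 = 3 → {'m': 8, 'j': 3, 'g': 6, 'f': 10, 'z': 15}
env['m'] = 8+2 = 10 → {'m': 10, 'j': 3, 'g': 6, 'f': 10, 'z': 15}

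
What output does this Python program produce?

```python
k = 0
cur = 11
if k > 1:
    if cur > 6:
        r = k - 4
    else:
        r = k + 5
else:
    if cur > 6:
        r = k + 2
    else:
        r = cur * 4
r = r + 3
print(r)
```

5

k=0, cur=11
k > 1 is False; cur > 6 is True
→ r = k + 2 = 2
r = 2+3 = 5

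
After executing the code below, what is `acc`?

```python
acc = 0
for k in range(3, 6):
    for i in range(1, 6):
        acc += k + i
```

105

k=3,i=1: acc = 0+4 = 4
k=3,i=2: acc = 4+5 = 9
k=3,i=3: acc = 9+6 = 15
k=3,i=4: acc = 15+7 = 22
k=3,i=5: acc = 22+8 = 30
k=4,i=1: acc = 30+5 = 35
k=4,i=2: acc = 35+6 = 41
k=4,i=3: acc = 41+7 = 48
k=4,i=4: acc = 48+8 = 56
k=4,i=5: acc = 56+9 = 65
k=5,i=1: acc = 65+6 = 71
k=5,i=2: acc = 71+7 = 78
k=5,i=3: acc = 78+8 = 86
k=5,i=4: acc = 86+9 = 95
k=5,i=5: acc = 95+10 = 105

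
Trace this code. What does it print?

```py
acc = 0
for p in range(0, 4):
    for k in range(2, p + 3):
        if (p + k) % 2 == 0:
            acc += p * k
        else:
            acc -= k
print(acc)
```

28

p=0,k=2: even sum, acc = 0+0 = 0
p=1,k=2: odd sum, acc = 0-2 = -2
p=1,k=3: even sum, acc = (-2)+3 = 1
p=2,k=2: even sum, acc = 1+4 = 5
p=2,k=3: odd sum, acc = 5-3 = 2
p=2,k=4: even sum, acc = 2+8 = 10
p=3,k=2: odd sum, acc = 10-2 = 8
p=3,k=3: even sum, acc = 8+9 = 17
p=3,k=4: odd sum, acc = 17-4 = 13
p=3,k=5: even sum, acc = 13+15 = 28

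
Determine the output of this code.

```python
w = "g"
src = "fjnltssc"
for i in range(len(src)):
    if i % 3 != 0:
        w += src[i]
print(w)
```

i=0: skip
i=1: add 'j' → 'gj'
i=2: add 'n' → 'gjn'
i=3: skip
i=4: add 't' → 'gjnt'
i=5: add 's' → 'gjnts'
i=6: skip
i=7: add 'c' → 'gjntsc'

gjntsc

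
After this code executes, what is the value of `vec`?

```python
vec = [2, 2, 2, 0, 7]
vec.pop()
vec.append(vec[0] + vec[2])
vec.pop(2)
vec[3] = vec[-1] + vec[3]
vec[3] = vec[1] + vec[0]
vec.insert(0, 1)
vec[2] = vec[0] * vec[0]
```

[1, 2, 1, 0, 4]

pop() removes 7 → [2, 2, 2, 0]
append vec[0]+vec[2] = 2+2 = 4 → [2, 2, 2, 0, 4]
pop(2) removes 2 → [2, 2, 0, 4]
vec[3] = vec[-1]+vec[3] = 4+4 = 8 → [2, 2, 0, 8]
vec[3] = vec[1]+vec[0] = 2+2 = 4 → [2, 2, 0, 4]
insert 1 at 0 → [1, 2, 2, 0, 4]
vec[2] = vec[0]*vec[0] = 1*1 = 1 → [1, 2, 1, 0, 4]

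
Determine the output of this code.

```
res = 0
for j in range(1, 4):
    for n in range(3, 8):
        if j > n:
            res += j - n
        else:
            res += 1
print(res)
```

j=1,n=3: not 1>3, res = 0+1 = 1
j=1,n=4: not 1>4, res = 1+1 = 2
j=1,n=5: not 1>5, res = 2+1 = 3
j=1,n=6: not 1>6, res = 3+1 = 4
j=1,n=7: not 1>7, res = 4+1 = 5
j=2,n=3: not 2>3, res = 5+1 = 6
j=2,n=4: not 2>4, res = 6+1 = 7
j=2,n=5: not 2>5, res = 7+1 = 8
j=2,n=6: not 2>6, res = 8+1 = 9
j=2,n=7: not 2>7, res = 9+1 = 10
j=3,n=3: not 3>3, res = 10+1 = 11
j=3,n=4: not 3>4, res = 11+1 = 12
j=3,n=5: not 3>5, res = 12+1 = 13
j=3,n=6: not 3>6, res = 13+1 = 14
j=3,n=7: not 3>7, res = 14+1 = 15

15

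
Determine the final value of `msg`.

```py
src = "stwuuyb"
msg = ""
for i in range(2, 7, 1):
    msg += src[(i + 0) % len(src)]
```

'wuuyb'

i=2: add src[2]='w' → 'w'
i=3: add src[3]='u' → 'wu'
i=4: add src[4]='u' → 'wuu'
i=5: add src[5]='y' → 'wuuy'
i=6: add src[6]='b' → 'wuuyb'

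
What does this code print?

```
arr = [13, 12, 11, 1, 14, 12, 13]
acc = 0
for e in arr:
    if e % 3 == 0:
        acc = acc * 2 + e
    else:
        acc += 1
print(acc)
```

e=13: not %3==0, acc = 0+1 = 1
e=12: %3==0, acc = 1*2+12 = 14
e=11: not %3==0, acc = 14+1 = 15
e=1: not %3==0, acc = 15+1 = 16
e=14: not %3==0, acc = 16+1 = 17
e=12: %3==0, acc = 17*2+12 = 46
e=13: not %3==0, acc = 46+1 = 47

47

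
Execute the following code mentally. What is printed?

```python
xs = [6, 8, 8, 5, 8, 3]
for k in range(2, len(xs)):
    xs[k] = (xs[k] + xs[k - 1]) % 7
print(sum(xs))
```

k=2: xs[2] = (8+8)%7 = 2 → [6, 8, 2, 5, 8, 3]
k=3: xs[3] = (5+2)%7 = 0 → [6, 8, 2, 0, 8, 3]
k=4: xs[4] = (8+0)%7 = 1 → [6, 8, 2, 0, 1, 3]
k=5: xs[5] = (3+1)%7 = 4 → [6, 8, 2, 0, 1, 4]
sum = 21

21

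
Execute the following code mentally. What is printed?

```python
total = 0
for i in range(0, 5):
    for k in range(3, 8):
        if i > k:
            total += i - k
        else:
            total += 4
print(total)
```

i=0,k=3: not 0>3, total = 0+4 = 4
i=0,k=4: not 0>4, total = 4+4 = 8
i=0,k=5: not 0>5, total = 8+4 = 12
i=0,k=6: not 0>6, total = 12+4 = 16
i=0,k=7: not 0>7, total = 16+4 = 20
i=1,k=3: not 1>3, total = 20+4 = 24
i=1,k=4: not 1>4, total = 24+4 = 28
i=1,k=5: not 1>5, total = 28+4 = 32
i=1,k=6: not 1>6, total = 32+4 = 36
i=1,k=7: not 1>7, total = 36+4 = 40
i=2,k=3: not 2>3, total = 40+4 = 44
i=2,k=4: not 2>4, total = 44+4 = 48
i=2,k=5: not 2>5, total = 48+4 = 52
i=2,k=6: not 2>6, total = 52+4 = 56
i=2,k=7: not 2>7, total = 56+4 = 60
i=3,k=3: not 3>3, total = 60+4 = 64
i=3,k=4: not 3>4, total = 64+4 = 68
i=3,k=5: not 3>5, total = 68+4 = 72
i=3,k=6: not 3>6, total = 72+4 = 76
i=3,k=7: not 3>7, total = 76+4 = 80
i=4,k=3: 4>3, total = 80+1 = 81
i=4,k=4: not 4>4, total = 81+4 = 85
i=4,k=5: not 4>5, total = 85+4 = 89
i=4,k=6: not 4>6, total = 89+4 = 93
i=4,k=7: not 4>7, total = 93+4 = 97

97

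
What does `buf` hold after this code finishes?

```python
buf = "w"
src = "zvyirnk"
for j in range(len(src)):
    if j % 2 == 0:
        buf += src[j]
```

'wzyrk'

j=0: add 'z' → 'wz'
j=1: skip
j=2: add 'y' → 'wzy'
j=3: skip
j=4: add 'r' → 'wzyr'
j=5: skip
j=6: add 'k' → 'wzyrk'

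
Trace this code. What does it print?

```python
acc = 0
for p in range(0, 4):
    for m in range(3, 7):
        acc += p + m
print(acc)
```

p=0,m=3: acc = 0+3 = 3
p=0,m=4: acc = 3+4 = 7
p=0,m=5: acc = 7+5 = 12
p=0,m=6: acc = 12+6 = 18
p=1,m=3: acc = 18+4 = 22
p=1,m=4: acc = 22+5 = 27
p=1,m=5: acc = 27+6 = 33
p=1,m=6: acc = 33+7 = 40
p=2,m=3: acc = 40+5 = 45
p=2,m=4: acc = 45+6 = 51
p=2,m=5: acc = 51+7 = 58
p=2,m=6: acc = 58+8 = 66
p=3,m=3: acc = 66+6 = 72
p=3,m=4: acc = 72+7 = 79
p=3,m=5: acc = 79+8 = 87
p=3,m=6: acc = 87+9 = 96

96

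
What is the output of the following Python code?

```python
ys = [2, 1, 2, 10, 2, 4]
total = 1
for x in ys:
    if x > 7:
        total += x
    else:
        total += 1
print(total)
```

x=2: not >7, total = 1+1 = 2
x=1: not >7, total = 2+1 = 3
x=2: not >7, total = 3+1 = 4
x=10: >7, total = 4+10 = 14
x=2: not >7, total = 14+1 = 15
x=4: not >7, total = 15+1 = 16

16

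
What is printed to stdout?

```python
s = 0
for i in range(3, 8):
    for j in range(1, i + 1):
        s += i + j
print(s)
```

i=3,j=1: s = 0+4 = 4
i=3,j=2: s = 4+5 = 9
i=3,j=3: s = 9+6 = 15
i=4,j=1: s = 15+5 = 20
i=4,j=2: s = 20+6 = 26
i=4,j=3: s = 26+7 = 33
i=4,j=4: s = 33+8 = 41
i=5,j=1: s = 41+6 = 47
i=5,j=2: s = 47+7 = 54
i=5,j=3: s = 54+8 = 62
i=5,j=4: s = 62+9 = 71
i=5,j=5: s = 71+10 = 81
i=6,j=1: s = 81+7 = 88
i=6,j=2: s = 88+8 = 96
i=6,j=3: s = 96+9 = 105
i=6,j=4: s = 105+10 = 115
i=6,j=5: s = 115+11 = 126
i=6,j=6: s = 126+12 = 138
i=7,j=1: s = 138+8 = 146
i=7,j=2: s = 146+9 = 155
i=7,j=3: s = 155+10 = 165
i=7,j=4: s = 165+11 = 176
i=7,j=5: s = 176+12 = 188
i=7,j=6: s = 188+13 = 201
i=7,j=7: s = 201+14 = 215

215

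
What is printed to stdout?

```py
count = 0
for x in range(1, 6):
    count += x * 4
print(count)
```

60

x=1: count = 0+1*4 = 4
x=2: count = 4+2*4 = 12
x=3: count = 12+3*4 = 24
x=4: count = 24+4*4 = 40
x=5: count = 40+5*4 = 60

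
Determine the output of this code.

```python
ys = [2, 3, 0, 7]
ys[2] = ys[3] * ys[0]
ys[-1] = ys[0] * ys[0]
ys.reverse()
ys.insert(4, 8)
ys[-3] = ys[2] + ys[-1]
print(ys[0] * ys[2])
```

ys[2] = ys[3]*ys[0] = 7*2 = 14 → [2, 3, 14, 7]
ys[-1] = ys[0]*ys[0] = 2*2 = 4 → [2, 3, 14, 4]
reverse → [4, 14, 3, 2]
insert 8 at 4 → [4, 14, 3, 2, 8]
ys[-3] = ys[2]+ys[-1] = 3+8 = 11 → [4, 14, 11, 2, 8]
ys[0]*ys[2] = 4*11 = 44

44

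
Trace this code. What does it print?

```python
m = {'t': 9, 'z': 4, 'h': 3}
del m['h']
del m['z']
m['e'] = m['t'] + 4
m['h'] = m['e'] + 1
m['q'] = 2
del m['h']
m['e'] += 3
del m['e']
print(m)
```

{'t': 9, 'q': 2}

del 'h' → {'t': 9, 'z': 4}
del 'z' → {'t': 9}
m['e'] = m['t']+4 = 13 → {'t': 9, 'e': 13}
m['h'] = m['e']+1 = 14 → {'t': 9, 'e': 13, 'h': 14}
m['q'] = 2 → {'t': 9, 'e': 13, 'h': 14, 'q': 2}
del 'h' → {'t': 9, 'e': 13, 'q': 2}
m['e'] = 13+3 = 16 → {'t': 9, 'e': 16, 'q': 2}
del 'e' → {'t': 9, 'q': 2}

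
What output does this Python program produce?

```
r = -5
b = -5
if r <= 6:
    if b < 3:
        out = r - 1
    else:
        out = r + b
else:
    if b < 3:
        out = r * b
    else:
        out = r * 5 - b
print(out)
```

r=-5, b=-5
r <= 6 is True; b < 3 is True
→ out = r - 1 = -6

-6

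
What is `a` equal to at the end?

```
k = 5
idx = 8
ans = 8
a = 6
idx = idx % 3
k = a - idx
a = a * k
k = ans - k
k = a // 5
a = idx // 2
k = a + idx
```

idx = 8%3 = 2
k = 6-2 = 4
a = 6*4 = 24
k = 8-4 = 4
k = 24//5 = 4
a = 2//2 = 1
k = 1+2 = 3

1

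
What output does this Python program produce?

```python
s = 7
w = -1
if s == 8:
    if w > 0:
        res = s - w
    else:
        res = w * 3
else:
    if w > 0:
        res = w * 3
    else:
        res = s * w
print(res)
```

-7

s=7, w=-1
s == 8 is False; w > 0 is False
→ res = s * w = -7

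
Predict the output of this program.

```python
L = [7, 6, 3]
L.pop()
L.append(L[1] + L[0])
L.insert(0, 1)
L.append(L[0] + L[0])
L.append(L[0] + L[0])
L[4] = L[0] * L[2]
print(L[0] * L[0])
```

pop() removes 3 → [7, 6]
append L[1]+L[0] = 6+7 = 13 → [7, 6, 13]
insert 1 at 0 → [1, 7, 6, 13]
append L[0]+L[0] = 1+1 = 2 → [1, 7, 6, 13, 2]
append L[0]+L[0] = 1+1 = 2 → [1, 7, 6, 13, 2, 2]
L[4] = L[0]*L[2] = 1*6 = 6 → [1, 7, 6, 13, 6, 2]
L[0]*L[0] = 1*1 = 1

1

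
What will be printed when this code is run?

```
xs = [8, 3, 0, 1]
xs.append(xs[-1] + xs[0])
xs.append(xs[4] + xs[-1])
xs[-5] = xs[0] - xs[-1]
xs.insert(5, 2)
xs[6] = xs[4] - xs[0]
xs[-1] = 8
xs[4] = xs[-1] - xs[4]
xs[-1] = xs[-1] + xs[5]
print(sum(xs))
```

append xs[-1]+xs[0] = 1+8 = 9 → [8, 3, 0, 1, 9]
append xs[4]+xs[-1] = 9+9 = 18 → [8, 3, 0, 1, 9, 18]
xs[-5] = xs[0]-xs[-1] = 8-18 = -10 → [8, -10, 0, 1, 9, 18]
insert 2 at 5 → [8, -10, 0, 1, 9, 2, 18]
xs[6] = xs[4]-xs[0] = 9-8 = 1 → [8, -10, 0, 1, 9, 2, 1]
xs[-1] = 8 → [8, -10, 0, 1, 9, 2, 8]
xs[4] = xs[-1]-xs[4] = 8-9 = -1 → [8, -10, 0, 1, -1, 2, 8]
xs[-1] = xs[-1]+xs[5] = 8+2 = 10 → [8, -10, 0, 1, -1, 2, 10]
sum = 10

10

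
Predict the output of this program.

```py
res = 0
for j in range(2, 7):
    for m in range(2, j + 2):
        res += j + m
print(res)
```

165

j=2,m=2: res = 0+4 = 4
j=2,m=3: res = 4+5 = 9
j=3,m=2: res = 9+5 = 14
j=3,m=3: res = 14+6 = 20
j=3,m=4: res = 20+7 = 27
j=4,m=2: res = 27+6 = 33
j=4,m=3: res = 33+7 = 40
j=4,m=4: res = 40+8 = 48
j=4,m=5: res = 48+9 = 57
j=5,m=2: res = 57+7 = 64
j=5,m=3: res = 64+8 = 72
j=5,m=4: res = 72+9 = 81
j=5,m=5: res = 81+10 = 91
j=5,m=6: res = 91+11 = 102
j=6,m=2: res = 102+8 = 110
j=6,m=3: res = 110+9 = 119
j=6,m=4: res = 119+10 = 129
j=6,m=5: res = 129+11 = 140
j=6,m=6: res = 140+12 = 152
j=6,m=7: res = 152+13 = 165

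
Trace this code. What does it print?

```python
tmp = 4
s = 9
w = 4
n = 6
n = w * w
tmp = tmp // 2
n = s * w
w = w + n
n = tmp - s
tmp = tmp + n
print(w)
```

n = 4*4 = 16
tmp = 4//2 = 2
n = 9*4 = 36
w = 4+36 = 40
n = 2-9 = -7
tmp = 2+(-7) = -5

40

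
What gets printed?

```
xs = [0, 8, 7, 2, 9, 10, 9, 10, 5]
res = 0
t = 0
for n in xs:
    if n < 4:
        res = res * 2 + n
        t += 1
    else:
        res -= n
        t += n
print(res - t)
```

n=0: <4, res = 0*2+0 = 0; t=1
n=8: not <4, res = 0-8 = -8; t=9
n=7: not <4, res = (-8)-7 = -15; t=16
n=2: <4, res = (-15)*2+2 = -28; t=17
n=9: not <4, res = (-28)-9 = -37; t=26
n=10: not <4, res = (-37)-10 = -47; t=36
n=9: not <4, res = (-47)-9 = -56; t=45
n=10: not <4, res = (-56)-10 = -66; t=55
n=5: not <4, res = (-66)-5 = -71; t=60
res-t = (-71)-60 = -131

-131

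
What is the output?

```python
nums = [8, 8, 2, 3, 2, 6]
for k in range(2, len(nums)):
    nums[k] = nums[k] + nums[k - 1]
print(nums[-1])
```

k=2: nums[2] = 2+8 = 10 → [8, 8, 10, 3, 2, 6]
k=3: nums[3] = 3+10 = 13 → [8, 8, 10, 13, 2, 6]
k=4: nums[4] = 2+13 = 15 → [8, 8, 10, 13, 15, 6]
k=5: nums[5] = 6+15 = 21 → [8, 8, 10, 13, 15, 21]

21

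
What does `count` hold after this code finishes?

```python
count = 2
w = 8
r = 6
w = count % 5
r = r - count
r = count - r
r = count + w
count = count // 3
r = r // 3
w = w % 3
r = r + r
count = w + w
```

4

w = 2%5 = 2
r = 6-2 = 4
r = 2-4 = -2
r = 2+2 = 4
count = 2//3 = 0
r = 4//3 = 1
w = 2%3 = 2
r = 1+1 = 2
count = 2+2 = 4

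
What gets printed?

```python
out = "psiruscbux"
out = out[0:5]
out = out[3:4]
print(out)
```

r

slice [0:5] → 'psiru'
slice [3:4] → 'r'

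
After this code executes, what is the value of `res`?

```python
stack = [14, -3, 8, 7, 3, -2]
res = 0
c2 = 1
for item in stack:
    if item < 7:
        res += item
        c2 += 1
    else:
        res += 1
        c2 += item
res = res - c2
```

item=14: not <7, res = 0+1 = 1; c2=15
item=-3: <7, res = 1+(-3) = -2; c2=16
item=8: not <7, res = (-2)+1 = -1; c2=24
item=7: not <7, res = (-1)+1 = 0; c2=31
item=3: <7, res = 0+3 = 3; c2=32
item=-2: <7, res = 3+(-2) = 1; c2=33
res-c2 = 1-33 = -32

-32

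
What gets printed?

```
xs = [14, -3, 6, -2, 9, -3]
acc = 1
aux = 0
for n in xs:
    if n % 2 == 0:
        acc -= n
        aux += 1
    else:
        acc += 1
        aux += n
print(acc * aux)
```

n=14: even, acc = 1-14 = -13; aux=1
n=-3: not even, acc = (-13)+1 = -12; aux=-2
n=6: even, acc = (-12)-6 = -18; aux=-1
n=-2: even, acc = (-18)-(-2) = -16; aux=0
n=9: not even, acc = (-16)+1 = -15; aux=9
n=-3: not even, acc = (-15)+1 = -14; aux=6
acc*aux = (-14)*6 = -84

-84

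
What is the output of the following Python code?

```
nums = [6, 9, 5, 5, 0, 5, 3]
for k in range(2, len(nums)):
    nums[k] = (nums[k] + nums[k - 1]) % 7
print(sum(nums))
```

34

k=2: nums[2] = (5+9)%7 = 0 → [6, 9, 0, 5, 0, 5, 3]
k=3: nums[3] = (5+0)%7 = 5 → [6, 9, 0, 5, 0, 5, 3]
k=4: nums[4] = (0+5)%7 = 5 → [6, 9, 0, 5, 5, 5, 3]
k=5: nums[5] = (5+5)%7 = 3 → [6, 9, 0, 5, 5, 3, 3]
k=6: nums[6] = (3+3)%7 = 6 → [6, 9, 0, 5, 5, 3, 6]
sum = 34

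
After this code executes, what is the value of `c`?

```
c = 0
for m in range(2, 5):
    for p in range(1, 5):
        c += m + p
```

m=2,p=1: c = 0+3 = 3
m=2,p=2: c = 3+4 = 7
m=2,p=3: c = 7+5 = 12
m=2,p=4: c = 12+6 = 18
m=3,p=1: c = 18+4 = 22
m=3,p=2: c = 22+5 = 27
m=3,p=3: c = 27+6 = 33
m=3,p=4: c = 33+7 = 40
m=4,p=1: c = 40+5 = 45
m=4,p=2: c = 45+6 = 51
m=4,p=3: c = 51+7 = 58
m=4,p=4: c = 58+8 = 66

66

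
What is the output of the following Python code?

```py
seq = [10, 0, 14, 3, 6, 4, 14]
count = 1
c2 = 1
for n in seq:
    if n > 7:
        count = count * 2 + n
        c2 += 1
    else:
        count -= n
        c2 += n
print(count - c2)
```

n=10: >7, count = 1*2+10 = 12; c2=2
n=0: not >7, count = 12-0 = 12; c2=2
n=14: >7, count = 12*2+14 = 38; c2=3
n=3: not >7, count = 38-3 = 35; c2=6
n=6: not >7, count = 35-6 = 29; c2=12
n=4: not >7, count = 29-4 = 25; c2=16
n=14: >7, count = 25*2+14 = 64; c2=17
count-c2 = 64-17 = 47

47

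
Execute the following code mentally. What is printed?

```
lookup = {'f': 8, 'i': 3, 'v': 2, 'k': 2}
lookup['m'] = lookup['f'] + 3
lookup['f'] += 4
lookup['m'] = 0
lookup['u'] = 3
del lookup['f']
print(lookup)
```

lookup['m'] = lookup['f']+3 = 11 → {'f': 8, 'i': 3, 'v': 2, 'k': 2, 'm': 11}
lookup['f'] = 8+4 = 12 → {'f': 12, 'i': 3, 'v': 2, 'k': 2, 'm': 11}
lookup['m'] = 0 → {'f': 12, 'i': 3, 'v': 2, 'k': 2, 'm': 0}
lookup['u'] = 3 → {'f': 12, 'i': 3, 'v': 2, 'k': 2, 'm': 0, 'u': 3}
del 'f' → {'i': 3, 'v': 2, 'k': 2, 'm': 0, 'u': 3}

{'i': 3, 'v': 2, 'k': 2, 'm': 0, 'u': 3}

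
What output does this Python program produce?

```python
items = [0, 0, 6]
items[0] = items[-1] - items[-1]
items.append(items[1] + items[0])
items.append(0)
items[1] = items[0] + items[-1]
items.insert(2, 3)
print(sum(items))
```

9

items[0] = items[-1]-items[-1] = 6-6 = 0 → [0, 0, 6]
append items[1]+items[0] = 0+0 = 0 → [0, 0, 6, 0]
append 0 → [0, 0, 6, 0, 0]
items[1] = items[0]+items[-1] = 0+0 = 0 → [0, 0, 6, 0, 0]
insert 3 at 2 → [0, 0, 3, 6, 0, 0]
sum = 9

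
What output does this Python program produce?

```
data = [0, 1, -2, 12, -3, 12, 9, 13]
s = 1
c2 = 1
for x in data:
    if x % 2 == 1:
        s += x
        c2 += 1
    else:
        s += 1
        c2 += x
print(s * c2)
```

675

x=0: not odd, s = 1+1 = 2; c2=1
x=1: odd, s = 2+1 = 3; c2=2
x=-2: not odd, s = 3+1 = 4; c2=0
x=12: not odd, s = 4+1 = 5; c2=12
x=-3: odd, s = 5+(-3) = 2; c2=13
x=12: not odd, s = 2+1 = 3; c2=25
x=9: odd, s = 3+9 = 12; c2=26
x=13: odd, s = 12+13 = 25; c2=27
s*c2 = 25*27 = 675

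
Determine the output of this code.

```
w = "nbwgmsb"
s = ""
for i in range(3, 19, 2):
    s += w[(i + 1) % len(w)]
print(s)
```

mbbgsnwm

i=3: add w[4]='m' → 'm'
i=5: add w[6]='b' → 'mb'
i=7: add w[1]='b' → 'mbb'
i=9: add w[3]='g' → 'mbbg'
i=11: add w[5]='s' → 'mbbgs'
i=13: add w[0]='n' → 'mbbgsn'
i=15: add w[2]='w' → 'mbbgsnw'
i=17: add w[4]='m' → 'mbbgsnwm'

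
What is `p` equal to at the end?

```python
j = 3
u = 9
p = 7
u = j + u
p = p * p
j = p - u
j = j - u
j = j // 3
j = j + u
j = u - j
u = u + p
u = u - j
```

49

u = 3+9 = 12
p = 7*7 = 49
j = 49-12 = 37
j = 37-12 = 25
j = 25//3 = 8
j = 8+12 = 20
j = 12-20 = -8
u = 12+49 = 61
u = 61-(-8) = 69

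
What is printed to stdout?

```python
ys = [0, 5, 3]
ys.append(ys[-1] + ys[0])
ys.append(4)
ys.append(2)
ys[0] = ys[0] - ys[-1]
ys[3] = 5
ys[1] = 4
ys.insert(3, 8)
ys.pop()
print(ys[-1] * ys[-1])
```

16

append ys[-1]+ys[0] = 3+0 = 3 → [0, 5, 3, 3]
append 4 → [0, 5, 3, 3, 4]
append 2 → [0, 5, 3, 3, 4, 2]
ys[0] = ys[0]-ys[-1] = 0-2 = -2 → [-2, 5, 3, 3, 4, 2]
ys[3] = 5 → [-2, 5, 3, 5, 4, 2]
ys[1] = 4 → [-2, 4, 3, 5, 4, 2]
insert 8 at 3 → [-2, 4, 3, 8, 5, 4, 2]
pop() removes 2 → [-2, 4, 3, 8, 5, 4]
ys[-1]*ys[-1] = 4*4 = 16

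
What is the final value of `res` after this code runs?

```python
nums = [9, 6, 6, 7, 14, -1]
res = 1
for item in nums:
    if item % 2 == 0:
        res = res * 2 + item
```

item=9: not even
item=6: even, res = 1*2+6 = 8
item=6: even, res = 8*2+6 = 22
item=7: not even
item=14: even, res = 22*2+14 = 58
item=-1: not even

58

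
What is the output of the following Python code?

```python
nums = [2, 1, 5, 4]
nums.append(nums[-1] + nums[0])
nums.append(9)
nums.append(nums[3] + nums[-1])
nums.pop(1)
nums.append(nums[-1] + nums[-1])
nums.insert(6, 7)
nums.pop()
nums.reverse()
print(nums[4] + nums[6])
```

6

append nums[-1]+nums[0] = 4+2 = 6 → [2, 1, 5, 4, 6]
append 9 → [2, 1, 5, 4, 6, 9]
append nums[3]+nums[-1] = 4+9 = 13 → [2, 1, 5, 4, 6, 9, 13]
pop(1) removes 1 → [2, 5, 4, 6, 9, 13]
append nums[-1]+nums[-1] = 13+13 = 26 → [2, 5, 4, 6, 9, 13, 26]
insert 7 at 6 → [2, 5, 4, 6, 9, 13, 7, 26]
pop() removes 26 → [2, 5, 4, 6, 9, 13, 7]
reverse → [7, 13, 9, 6, 4, 5, 2]
nums[4]+nums[6] = 4+2 = 6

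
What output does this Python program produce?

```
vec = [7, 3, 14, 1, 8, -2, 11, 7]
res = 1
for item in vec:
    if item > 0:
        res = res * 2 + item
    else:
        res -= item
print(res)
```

item=7: >0, res = 1*2+7 = 9
item=3: >0, res = 9*2+3 = 21
item=14: >0, res = 21*2+14 = 56
item=1: >0, res = 56*2+1 = 113
item=8: >0, res = 113*2+8 = 234
item=-2: not >0, res = 234-(-2) = 236
item=11: >0, res = 236*2+11 = 483
item=7: >0, res = 483*2+7 = 973

973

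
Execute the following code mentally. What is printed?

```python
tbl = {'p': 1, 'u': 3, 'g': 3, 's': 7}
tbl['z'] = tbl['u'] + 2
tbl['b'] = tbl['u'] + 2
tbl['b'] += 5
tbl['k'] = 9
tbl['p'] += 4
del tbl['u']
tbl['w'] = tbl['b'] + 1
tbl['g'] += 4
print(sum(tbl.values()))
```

tbl['z'] = tbl['u']+2 = 5 → {'p': 1, 'u': 3, 'g': 3, 's': 7, 'z': 5}
tbl['b'] = tbl['u']+2 = 5 → {'p': 1, 'u': 3, 'g': 3, 's': 7, 'z': 5, 'b': 5}
tbl['b'] = 5+5 = 10 → {'p': 1, 'u': 3, 'g': 3, 's': 7, 'z': 5, 'b': 10}
tbl['k'] = 9 → {'p': 1, 'u': 3, 'g': 3, 's': 7, 'z': 5, 'b': 10, 'k': 9}
tbl['p'] = 1+4 = 5 → {'p': 5, 'u': 3, 'g': 3, 's': 7, 'z': 5, 'b': 10, 'k': 9}
del 'u' → {'p': 5, 'g': 3, 's': 7, 'z': 5, 'b': 10, 'k': 9}
tbl['w'] = tbl['b']+1 = 11 → {'p': 5, 'g': 3, 's': 7, 'z': 5, 'b': 10, 'k': 9, 'w': 11}
tbl['g'] = 3+4 = 7 → {'p': 5, 'g': 7, 's': 7, 'z': 5, 'b': 10, 'k': 9, 'w': 11}
sum of values = 54

54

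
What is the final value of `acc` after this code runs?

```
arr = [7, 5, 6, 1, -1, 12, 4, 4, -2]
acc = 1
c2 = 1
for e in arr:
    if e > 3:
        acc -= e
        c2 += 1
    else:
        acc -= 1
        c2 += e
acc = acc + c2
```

e=7: >3, acc = 1-7 = -6; c2=2
e=5: >3, acc = (-6)-5 = -11; c2=3
e=6: >3, acc = (-11)-6 = -17; c2=4
e=1: not >3, acc = (-17)-1 = -18; c2=5
e=-1: not >3, acc = (-18)-1 = -19; c2=4
e=12: >3, acc = (-19)-12 = -31; c2=5
e=4: >3, acc = (-31)-4 = -35; c2=6
e=4: >3, acc = (-35)-4 = -39; c2=7
e=-2: not >3, acc = (-39)-1 = -40; c2=5
acc+c2 = (-40)+5 = -35

-35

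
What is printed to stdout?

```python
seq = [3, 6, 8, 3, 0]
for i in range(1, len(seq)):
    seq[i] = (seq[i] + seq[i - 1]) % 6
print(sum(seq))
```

i=1: seq[1] = (6+3)%6 = 3 → [3, 3, 8, 3, 0]
i=2: seq[2] = (8+3)%6 = 5 → [3, 3, 5, 3, 0]
i=3: seq[3] = (3+5)%6 = 2 → [3, 3, 5, 2, 0]
i=4: seq[4] = (0+2)%6 = 2 → [3, 3, 5, 2, 2]
sum = 15

15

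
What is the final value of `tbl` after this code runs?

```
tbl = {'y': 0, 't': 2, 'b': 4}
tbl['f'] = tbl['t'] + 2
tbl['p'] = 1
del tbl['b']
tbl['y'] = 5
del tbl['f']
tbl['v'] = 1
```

{'y': 5, 't': 2, 'p': 1, 'v': 1}

tbl['f'] = tbl['t']+2 = 4 → {'y': 0, 't': 2, 'b': 4, 'f': 4}
tbl['p'] = 1 → {'y': 0, 't': 2, 'b': 4, 'f': 4, 'p': 1}
del 'b' → {'y': 0, 't': 2, 'f': 4, 'p': 1}
tbl['y'] = 5 → {'y': 5, 't': 2, 'f': 4, 'p': 1}
del 'f' → {'y': 5, 't': 2, 'p': 1}
tbl['v'] = 1 → {'y': 5, 't': 2, 'p': 1, 'v': 1}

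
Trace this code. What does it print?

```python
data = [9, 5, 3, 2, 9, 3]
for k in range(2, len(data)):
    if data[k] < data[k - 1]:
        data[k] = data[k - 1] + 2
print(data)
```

[9, 5, 7, 9, 9, 11]

k=2: 3<5, data[2] = 5+2 = 7 → [9, 5, 7, 2, 9, 3]
k=3: 2<7, data[3] = 7+2 = 9 → [9, 5, 7, 9, 9, 3]
k=4: 9>=9, unchanged → [9, 5, 7, 9, 9, 3]
k=5: 3<9, data[5] = 9+2 = 11 → [9, 5, 7, 9, 9, 11]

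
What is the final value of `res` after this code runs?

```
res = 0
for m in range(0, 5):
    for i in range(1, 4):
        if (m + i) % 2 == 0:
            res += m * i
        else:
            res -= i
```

12

m=0,i=1: odd sum, res = 0-1 = -1
m=0,i=2: even sum, res = (-1)+0 = -1
m=0,i=3: odd sum, res = (-1)-3 = -4
m=1,i=1: even sum, res = (-4)+1 = -3
m=1,i=2: odd sum, res = (-3)-2 = -5
m=1,i=3: even sum, res = (-5)+3 = -2
m=2,i=1: odd sum, res = (-2)-1 = -3
m=2,i=2: even sum, res = (-3)+4 = 1
m=2,i=3: odd sum, res = 1-3 = -2
m=3,i=1: even sum, res = (-2)+3 = 1
m=3,i=2: odd sum, res = 1-2 = -1
m=3,i=3: even sum, res = (-1)+9 = 8
m=4,i=1: odd sum, res = 8-1 = 7
m=4,i=2: even sum, res = 7+8 = 15
m=4,i=3: odd sum, res = 15-3 = 12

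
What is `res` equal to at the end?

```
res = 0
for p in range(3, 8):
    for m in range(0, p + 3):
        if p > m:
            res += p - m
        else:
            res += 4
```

140

p=3,m=0: 3>0, res = 0+3 = 3
p=3,m=1: 3>1, res = 3+2 = 5
p=3,m=2: 3>2, res = 5+1 = 6
p=3,m=3: not 3>3, res = 6+4 = 10
p=3,m=4: not 3>4, res = 10+4 = 14
p=3,m=5: not 3>5, res = 14+4 = 18
p=4,m=0: 4>0, res = 18+4 = 22
p=4,m=1: 4>1, res = 22+3 = 25
p=4,m=2: 4>2, res = 25+2 = 27
p=4,m=3: 4>3, res = 27+1 = 28
p=4,m=4: not 4>4, res = 28+4 = 32
p=4,m=5: not 4>5, res = 32+4 = 36
p=4,m=6: not 4>6, res = 36+4 = 40
p=5,m=0: 5>0, res = 40+5 = 45
p=5,m=1: 5>1, res = 45+4 = 49
p=5,m=2: 5>2, res = 49+3 = 52
p=5,m=3: 5>3, res = 52+2 = 54
p=5,m=4: 5>4, res = 54+1 = 55
p=5,m=5: not 5>5, res = 55+4 = 59
p=5,m=6: not 5>6, res = 59+4 = 63
p=5,m=7: not 5>7, res = 63+4 = 67
p=6,m=0: 6>0, res = 67+6 = 73
p=6,m=1: 6>1, res = 73+5 = 78
p=6,m=2: 6>2, res = 78+4 = 82
p=6,m=3: 6>3, res = 82+3 = 85
p=6,m=4: 6>4, res = 85+2 = 87
p=6,m=5: 6>5, res = 87+1 = 88
p=6,m=6: not 6>6, res = 88+4 = 92
p=6,m=7: not 6>7, res = 92+4 = 96
p=6,m=8: not 6>8, res = 96+4 = 100
p=7,m=0: 7>0, res = 100+7 = 107
p=7,m=1: 7>1, res = 107+6 = 113
p=7,m=2: 7>2, res = 113+5 = 118
p=7,m=3: 7>3, res = 118+4 = 122
p=7,m=4: 7>4, res = 122+3 = 125
p=7,m=5: 7>5, res = 125+2 = 127
p=7,m=6: 7>6, res = 127+1 = 128
p=7,m=7: not 7>7, res = 128+4 = 132
p=7,m=8: not 7>8, res = 132+4 = 136
p=7,m=9: not 7>9, res = 136+4 = 140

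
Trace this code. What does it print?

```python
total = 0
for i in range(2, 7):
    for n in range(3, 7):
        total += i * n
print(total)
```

i=2,n=3: total = 0+6 = 6
i=2,n=4: total = 6+8 = 14
i=2,n=5: total = 14+10 = 24
i=2,n=6: total = 24+12 = 36
i=3,n=3: total = 36+9 = 45
i=3,n=4: total = 45+12 = 57
i=3,n=5: total = 57+15 = 72
i=3,n=6: total = 72+18 = 90
i=4,n=3: total = 90+12 = 102
i=4,n=4: total = 102+16 = 118
i=4,n=5: total = 118+20 = 138
i=4,n=6: total = 138+24 = 162
i=5,n=3: total = 162+15 = 177
i=5,n=4: total = 177+20 = 197
i=5,n=5: total = 197+25 = 222
i=5,n=6: total = 222+30 = 252
i=6,n=3: total = 252+18 = 270
i=6,n=4: total = 270+24 = 294
i=6,n=5: total = 294+30 = 324
i=6,n=6: total = 324+36 = 360

360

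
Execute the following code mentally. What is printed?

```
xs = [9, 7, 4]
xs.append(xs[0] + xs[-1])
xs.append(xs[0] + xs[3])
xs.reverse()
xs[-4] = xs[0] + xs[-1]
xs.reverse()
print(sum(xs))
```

append xs[0]+xs[-1] = 9+4 = 13 → [9, 7, 4, 13]
append xs[0]+xs[3] = 9+13 = 22 → [9, 7, 4, 13, 22]
reverse → [22, 13, 4, 7, 9]
xs[-4] = xs[0]+xs[-1] = 22+9 = 31 → [22, 31, 4, 7, 9]
reverse → [9, 7, 4, 31, 22]
sum = 73

73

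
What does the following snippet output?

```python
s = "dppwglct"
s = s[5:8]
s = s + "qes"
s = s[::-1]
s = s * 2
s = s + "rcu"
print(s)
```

seqtclseqtclrcu

slice [5:8] → 'lct'
+ 'qes' → 'lctqes'
reverse → 'seqtcl'
repeat ×2 → 'seqtclseqtcl'
+ 'rcu' → 'seqtclseqtclrcu'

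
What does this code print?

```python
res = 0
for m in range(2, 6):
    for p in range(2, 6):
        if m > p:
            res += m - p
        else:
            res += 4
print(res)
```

m=2,p=2: not 2>2, res = 0+4 = 4
m=2,p=3: not 2>3, res = 4+4 = 8
m=2,p=4: not 2>4, res = 8+4 = 12
m=2,p=5: not 2>5, res = 12+4 = 16
m=3,p=2: 3>2, res = 16+1 = 17
m=3,p=3: not 3>3, res = 17+4 = 21
m=3,p=4: not 3>4, res = 21+4 = 25
m=3,p=5: not 3>5, res = 25+4 = 29
m=4,p=2: 4>2, res = 29+2 = 31
m=4,p=3: 4>3, res = 31+1 = 32
m=4,p=4: not 4>4, res = 32+4 = 36
m=4,p=5: not 4>5, res = 36+4 = 40
m=5,p=2: 5>2, res = 40+3 = 43
m=5,p=3: 5>3, res = 43+2 = 45
m=5,p=4: 5>4, res = 45+1 = 46
m=5,p=5: not 5>5, res = 46+4 = 50

50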